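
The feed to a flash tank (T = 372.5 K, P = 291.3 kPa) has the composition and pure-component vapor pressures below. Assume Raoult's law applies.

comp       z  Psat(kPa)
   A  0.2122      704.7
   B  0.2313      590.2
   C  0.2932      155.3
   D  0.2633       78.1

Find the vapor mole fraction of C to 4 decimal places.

Raoult's law: Kᵢ = Pᵢˢᵃᵗ/P = Pᵢˢᵃᵗ/291.3.
  K_A = 704.7/291.3 = 2.419156, K_B = 590.2/291.3 = 2.026090, K_C = 155.3/291.3 = 0.533127, K_D = 78.1/291.3 = 0.268108
Material balance + equilibrium reduce to Σ zᵢ(Kᵢ−1)/(1+V/F(Kᵢ−1)) = 0.
g(0) = ΣzᵢKᵢ − 1 = 0.2089 and g(1) = 1 − Σzᵢ/Kᵢ = -0.7339, so a root lies in (0, 1).
Newton iteration, V/F⁰ = 0.44:
  V/F = 0.4400: g = -0.10762, g' = -0.6856 → V/F = 0.2830
  V/F = 0.2830: g = -0.00202, g' = -0.6730 → V/F = 0.2800
Converged at V/F = 0.2800.
Compositions from xᵢ = zᵢ/(1+V/F(Kᵢ−1)), yᵢ = Kᵢxᵢ:
  A: x = 0.1519, y = 0.3674
  B: x = 0.1797, y = 0.3640
  C: x = 0.3373, y = 0.1798
  D: x = 0.3312, y = 0.0888

y_C = 0.1798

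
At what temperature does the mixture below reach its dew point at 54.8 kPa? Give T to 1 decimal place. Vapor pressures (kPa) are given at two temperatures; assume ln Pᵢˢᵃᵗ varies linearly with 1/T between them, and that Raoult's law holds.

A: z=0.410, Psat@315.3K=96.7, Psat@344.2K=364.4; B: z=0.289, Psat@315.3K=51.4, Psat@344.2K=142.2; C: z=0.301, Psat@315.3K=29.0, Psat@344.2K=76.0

T = 317.9 K

Dew-point temperature: Σzᵢ·P/Pᵢˢᵃᵗ(T) = 1. Interpolate ln Pᵢˢᵃᵗ = aᵢ + bᵢ/T.
  T = 315.3 K: ΣzᵢP/Pᵢˢᵃᵗ = 1.1093
  T = 344.2 K: ΣzᵢP/Pᵢˢᵃᵗ = 0.3901
  T = 329.8 K: ΣzᵢP/Pᵢˢᵃᵗ = 0.6403
  T = 322.6 K: ΣzᵢP/Pᵢˢᵃᵗ = 0.8354
  T = 319.0 K: ΣzᵢP/Pᵢˢᵃᵗ = 0.9591
  T = 317.1 K: ΣzᵢP/Pᵢˢᵃᵗ = 1.0330
Interpolating between 317.1 K and 319.0 K gives T ≈ 317.9 K.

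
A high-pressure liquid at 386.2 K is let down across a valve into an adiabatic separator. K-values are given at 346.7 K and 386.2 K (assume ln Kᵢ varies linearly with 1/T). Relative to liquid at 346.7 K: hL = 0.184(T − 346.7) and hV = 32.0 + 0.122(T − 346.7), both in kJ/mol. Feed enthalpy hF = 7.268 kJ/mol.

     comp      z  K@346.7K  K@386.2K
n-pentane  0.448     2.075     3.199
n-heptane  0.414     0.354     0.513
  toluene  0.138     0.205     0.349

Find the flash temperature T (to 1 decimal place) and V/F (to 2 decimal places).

T = 351.0 K, V/F = 0.20

Adiabatic flash: solve Rachford–Rice at each trial T, then check hF = ψ·hV(T) + (1−ψ)·hL(T).
  T = 346.7 K: K = (2.075, 0.354, 0.205), RR gives ψ = 0.142, H_out = 4.530 kJ/mol
  T = 386.2 K: K = (3.199, 0.513, 0.349), RR gives ψ = 0.590, H_out = 24.705 kJ/mol
  T = 366.4 K: K = (2.605, 0.430, 0.271), RR gives ψ = 0.388, H_out = 15.570 kJ/mol
  T = 356.5 K: K = (2.331, 0.391, 0.237), RR gives ψ = 0.275, H_out = 10.452 kJ/mol
  T = 351.6 K: K = (2.201, 0.372, 0.220), RR gives ψ = 0.212, H_out = 7.632 kJ/mol
  T = 349.1 K: K = (2.136, 0.363, 0.212), RR gives ψ = 0.177, H_out = 6.091 kJ/mol
  T = 350.4 K: K = (2.170, 0.368, 0.217), RR gives ψ = 0.196, H_out = 6.902 kJ/mol
Linear interpolation between T = 350.4 (H_out = 6.902) and T = 351.6 (H_out = 7.632) on hF = 7.268 gives T ≈ 351.0 K, at which ψ = 0.20.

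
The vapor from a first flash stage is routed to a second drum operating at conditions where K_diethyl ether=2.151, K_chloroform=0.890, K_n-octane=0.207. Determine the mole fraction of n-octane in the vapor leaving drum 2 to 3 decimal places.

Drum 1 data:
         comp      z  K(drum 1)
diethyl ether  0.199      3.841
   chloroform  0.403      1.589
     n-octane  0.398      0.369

Drum 1:
Material balance + equilibrium reduce to Σ zᵢ(Kᵢ−1)/(1+ψ₁(Kᵢ−1)) = 0.
Check two-phase: ΣzᵢKᵢ = 1.552 > 1 and Σzᵢ/Kᵢ = 1.384 > 1, so g(0) = 0.552 > 0 and g(1) = -0.384 < 0.
Newton–Raphson from ψ₁ = 0.36:
  ψ₁ = 0.360: g = 0.1504, g' = -0.753 → ψ₁ = 0.560
  ψ₁ = 0.560: g = 0.0085, g' = -0.697 → ψ₁ = 0.572
Converged at ψ₁ = 0.572.
Drum-1 compositions:
  diethyl ether: x = 0.076, y = 0.291
  chloroform: x = 0.301, y = 0.479
  n-octane: x = 0.623, y = 0.230
Drum-2 feed = drum-1 vapor: z₂ = (0.2912, 0.4790, 0.2298).
Drum 2:
Let ψ₂ = V/F and solve Σ zᵢ(Kᵢ−1)/(1+ψ₂(Kᵢ−1)) = 0.
Feasibility: ΣzᵢKᵢ = 1.100, Σzᵢ/Kᵢ = 1.784 — both > 1, two phases present.
Iterate (Newton) starting at ψ₂ = 0.5:
  ψ₂ = 0.500: g = -0.1450, g' = -0.559 → ψ₂ = 0.241
  ψ₂ = 0.241: g = -0.0168, g' = -0.463 → ψ₂ = 0.204
Converged at ψ₂ = 0.204.
  diethyl ether: x = 0.236, y = 0.507
  chloroform: x = 0.490, y = 0.436
  n-octane: x = 0.274, y = 0.057

y_n-octane (drum 2) = 0.057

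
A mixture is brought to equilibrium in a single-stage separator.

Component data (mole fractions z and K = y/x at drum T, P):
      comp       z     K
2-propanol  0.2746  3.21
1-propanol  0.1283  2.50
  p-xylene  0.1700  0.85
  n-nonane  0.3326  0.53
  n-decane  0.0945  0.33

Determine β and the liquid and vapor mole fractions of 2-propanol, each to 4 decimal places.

β = 0.6179, x_2-propanol = 0.1161, y_2-propanol = 0.3726

Rachford–Rice: g(β) = Σ zᵢ(Kᵢ−1)/(1+β(Kᵢ−1)) = 0.
Check two-phase: ΣzᵢKᵢ = 1.5542 > 1 and Σzᵢ/Kᵢ = 1.2508 > 1, so g(0) = 0.5542 > 0 and g(1) = -0.2508 < 0.
Iterate (Newton) starting at β = 0.5:
  β = 0.5000: g = 0.07115, g' = -0.6229 → β = 0.6142
  β = 0.6142: g = 0.00215, g' = -0.5919 → β = 0.6178
Converged at β = 0.6179.
Compositions from xᵢ = zᵢ/(1+β(Kᵢ−1)), yᵢ = Kᵢxᵢ:
  2-propanol: x = 0.1161, y = 0.3726
  1-propanol: x = 0.0666, y = 0.1665
  p-xylene: x = 0.1874, y = 0.1593
  n-nonane: x = 0.4687, y = 0.2484
  n-decane: x = 0.1613, y = 0.0532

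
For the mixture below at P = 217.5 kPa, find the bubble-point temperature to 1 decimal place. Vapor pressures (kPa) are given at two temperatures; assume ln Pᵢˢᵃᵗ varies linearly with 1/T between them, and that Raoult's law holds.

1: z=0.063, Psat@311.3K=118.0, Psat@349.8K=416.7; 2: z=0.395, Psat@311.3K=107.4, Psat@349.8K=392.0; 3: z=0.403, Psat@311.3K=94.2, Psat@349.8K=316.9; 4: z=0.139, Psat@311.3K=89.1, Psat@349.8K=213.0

T = 334.8 K

Bubble-point temperature: ΣzᵢPᵢˢᵃᵗ(T) = P. Interpolate ln Pᵢˢᵃᵗ = aᵢ + bᵢ/T.
  T = 311.3 K: ΣzᵢPᵢˢᵃᵗ = 100.20 kPa
  T = 349.8 K: ΣzᵢPᵢˢᵃᵗ = 338.41 kPa
  T = 330.6 K: ΣzᵢPᵢˢᵃᵗ = 190.73 kPa
  T = 340.2 K: ΣzᵢPᵢˢᵃᵗ = 256.02 kPa
  T = 335.4 K: ΣzᵢPᵢˢᵃᵗ = 221.42 kPa
  T = 333.0 K: ΣzᵢPᵢˢᵃᵗ = 205.61 kPa
Interpolating between 333.0 K and 335.4 K gives T ≈ 334.8 K.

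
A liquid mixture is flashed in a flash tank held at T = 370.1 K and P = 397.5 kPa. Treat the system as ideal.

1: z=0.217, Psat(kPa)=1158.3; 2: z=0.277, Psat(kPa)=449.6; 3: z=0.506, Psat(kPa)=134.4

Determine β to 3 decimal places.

Raoult's law: Kᵢ = Pᵢˢᵃᵗ/P = Pᵢˢᵃᵗ/397.5.
  K_1 = 1158.3/397.5 = 2.91396, K_2 = 449.6/397.5 = 1.13107, K_3 = 134.4/397.5 = 0.33811
Newton iteration, β⁰ = 0.5:
  β = 0.500: g = -0.2543, g' = -0.707 → β = 0.140
  β = 0.140: g = -0.0062, g' = -0.768 → β = 0.132
Converged at β = 0.132.

β = 0.132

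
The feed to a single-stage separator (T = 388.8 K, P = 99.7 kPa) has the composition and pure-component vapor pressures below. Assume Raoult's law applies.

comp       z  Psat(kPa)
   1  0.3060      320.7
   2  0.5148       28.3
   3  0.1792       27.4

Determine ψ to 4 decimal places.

Raoult's law: Kᵢ = Pᵢˢᵃᵗ/P = Pᵢˢᵃᵗ/99.7.
  K_1 = 320.7/99.7 = 3.216650, K_2 = 28.3/99.7 = 0.283852, K_3 = 27.4/99.7 = 0.274824
Let ψ = V/F and solve Σ zᵢ(Kᵢ−1)/(1+ψ(Kᵢ−1)) = 0.
g(0) = ΣzᵢKᵢ − 1 = 0.1797 and g(1) = 1 − Σzᵢ/Kᵢ = -1.5608, so a root lies in (0, 1).
Iterate (Newton) starting at ψ = 0.66:
  ψ = 0.6600: g = -0.67296, g' = -1.5439 → ψ = 0.2241
  ψ = 0.2241: g = -0.14117, g' = -1.1801 → ψ = 0.1045
  ψ = 0.1045: g = 0.01163, g' = -1.4100 → ψ = 0.1127
  ψ = 0.1127: g = 0.00010, g' = -1.3866 → ψ = 0.1128
Converged at ψ = 0.1128.

ψ = 0.1128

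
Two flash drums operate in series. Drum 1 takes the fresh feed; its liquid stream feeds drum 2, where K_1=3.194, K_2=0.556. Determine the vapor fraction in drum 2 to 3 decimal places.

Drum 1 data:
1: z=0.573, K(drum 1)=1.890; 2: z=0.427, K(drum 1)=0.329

V/F (drum 2) = 0.708

Drum 1:
Material balance + equilibrium reduce to Σ zᵢ(Kᵢ−1)/(1+ψ₁(Kᵢ−1)) = 0.
Feasibility: ΣzᵢKᵢ = 1.223, Σzᵢ/Kᵢ = 1.601 — both > 1, two phases present.
Binary case is linear: z₁(K₁−1)(1+ψ₁(K₂−1)) + z₂(K₂−1)(1+ψ₁(K₁−1)) = 0
⇒ ψ₁ = [z₁(K₁−1)+z₂(K₂−1)] / [−(K₁−1)(K₂−1)] = 0.2235/0.5972 = 0.374
Drum-1 compositions:
  1: x = 0.430, y = 0.812
  2: x = 0.570, y = 0.188
Drum-2 feed = drum-1 liquid: z₂ = (0.4299, 0.5701).
Drum 2:
Material balance + equilibrium reduce to Σ zᵢ(Kᵢ−1)/(1+ψ₂(Kᵢ−1)) = 0.
Check two-phase: ΣzᵢKᵢ = 1.690 > 1 and Σzᵢ/Kᵢ = 1.160 > 1, so g(0) = 0.690 > 0 and g(1) = -0.160 < 0.
Binary case is linear: z₁(K₁−1)(1+ψ₂(K₂−1)) + z₂(K₂−1)(1+ψ₂(K₁−1)) = 0
⇒ ψ₂ = [z₁(K₁−1)+z₂(K₂−1)] / [−(K₁−1)(K₂−1)] = 0.6900/0.9741 = 0.708
  1: x = 0.168, y = 0.538
  2: x = 0.832, y = 0.462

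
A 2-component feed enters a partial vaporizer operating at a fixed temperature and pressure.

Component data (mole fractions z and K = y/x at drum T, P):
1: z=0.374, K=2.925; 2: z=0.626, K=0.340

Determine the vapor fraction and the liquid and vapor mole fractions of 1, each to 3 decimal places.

ψ = 0.241, x_1 = 0.255, y_1 = 0.747

Material balance + equilibrium reduce to Σ zᵢ(Kᵢ−1)/(1+ψ(Kᵢ−1)) = 0.
Feasibility: ΣzᵢKᵢ = 1.307, Σzᵢ/Kᵢ = 1.969 — both > 1, two phases present.
Iterate (Newton) starting at ψ = 0.5:
  ψ = 0.500: g = -0.2498, g' = -0.967 → ψ = 0.242
  ψ = 0.242: g = -0.0003, g' = -1.031 → ψ = 0.241
Converged at ψ = 0.241.
Compositions from xᵢ = zᵢ/(1+ψ(Kᵢ−1)), yᵢ = Kᵢxᵢ:
  1: x = 0.255, y = 0.747
  2: x = 0.745, y = 0.253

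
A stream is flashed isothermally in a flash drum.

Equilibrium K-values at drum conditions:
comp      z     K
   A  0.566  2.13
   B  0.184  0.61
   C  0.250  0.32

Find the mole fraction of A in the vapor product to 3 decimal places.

Rachford–Rice: g(ψ) = Σ zᵢ(Kᵢ−1)/(1+ψ(Kᵢ−1)) = 0.
g(0) = ΣzᵢKᵢ − 1 = 0.398 and g(1) = 1 − Σzᵢ/Kᵢ = -0.349, so a root lies in (0, 1).
Iterate (Newton) starting at ψ = 0.55:
  ψ = 0.550: g = 0.0315, g' = -0.615 → ψ = 0.601
  ψ = 0.601: g = -0.0005, g' = -0.635 → ψ = 0.600
Converged at ψ = 0.600.
Compositions from xᵢ = zᵢ/(1+ψ(Kᵢ−1)), yᵢ = Kᵢxᵢ:
  A: x = 0.337, y = 0.718
  B: x = 0.240, y = 0.147
  C: x = 0.423, y = 0.135

y_A = 0.718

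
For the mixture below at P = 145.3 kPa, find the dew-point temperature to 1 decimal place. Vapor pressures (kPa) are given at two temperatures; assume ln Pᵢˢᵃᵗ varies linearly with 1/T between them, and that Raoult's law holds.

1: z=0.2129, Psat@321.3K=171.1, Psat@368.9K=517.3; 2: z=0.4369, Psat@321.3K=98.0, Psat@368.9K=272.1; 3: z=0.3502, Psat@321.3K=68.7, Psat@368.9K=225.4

T = 339.1 K

Dew-point temperature: Σzᵢ·P/Pᵢˢᵃᵗ(T) = 1. Interpolate ln Pᵢˢᵃᵗ = aᵢ + bᵢ/T.
  T = 321.3 K: ΣzᵢP/Pᵢˢᵃᵗ = 1.5692
  T = 368.9 K: ΣzᵢP/Pᵢˢᵃᵗ = 0.5189
  T = 345.1 K: ΣzᵢP/Pᵢˢᵃᵗ = 0.8679
  T = 333.2 K: ΣzᵢP/Pᵢˢᵃᵗ = 1.1545
  T = 339.1 K: ΣzᵢP/Pᵢˢᵃᵗ = 0.9996
  T = 336.1 K: ΣzᵢP/Pᵢˢᵃᵗ = 1.0749
  T = 337.6 K: ΣzᵢP/Pᵢˢᵃᵗ = 1.0364
Interpolating between 337.6 K and 339.1 K gives T ≈ 339.1 K.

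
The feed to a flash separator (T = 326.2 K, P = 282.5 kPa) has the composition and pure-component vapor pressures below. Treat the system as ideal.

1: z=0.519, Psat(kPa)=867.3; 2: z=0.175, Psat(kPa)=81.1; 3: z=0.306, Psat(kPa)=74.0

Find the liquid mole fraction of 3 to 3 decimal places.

Raoult's law: Kᵢ = Pᵢˢᵃᵗ/P = Pᵢˢᵃᵗ/282.5.
  K_1 = 867.3/282.5 = 3.07009, K_2 = 81.1/282.5 = 0.28708, K_3 = 74.0/282.5 = 0.26195
Newton–Raphson from ψ = 0.5:
  ψ = 0.500: g = -0.0239, g' = -1.170 → ψ = 0.480
Converged at ψ = 0.480.
Compositions from xᵢ = zᵢ/(1+ψ(Kᵢ−1)), yᵢ = Kᵢxᵢ:
  1: x = 0.260, y = 0.800
  2: x = 0.266, y = 0.076
  3: x = 0.474, y = 0.124

x_3 = 0.474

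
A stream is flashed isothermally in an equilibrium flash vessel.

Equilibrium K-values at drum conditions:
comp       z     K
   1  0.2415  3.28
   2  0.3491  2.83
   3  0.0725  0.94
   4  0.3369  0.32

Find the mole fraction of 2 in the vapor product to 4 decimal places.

Newton iteration, ψ⁰ = 0.5:
  ψ = 0.5000: g = 0.23931, g' = -0.9508 → ψ = 0.7517
  ψ = 0.7517: g = -0.00137, g' = -1.0298 → ψ = 0.7504
Converged at ψ = 0.7504.
Compositions from xᵢ = zᵢ/(1+ψ(Kᵢ−1)), yᵢ = Kᵢxᵢ:
  1: x = 0.0891, y = 0.2922
  2: x = 0.1471, y = 0.4163
  3: x = 0.0759, y = 0.0714
  4: x = 0.6879, y = 0.2201

y_2 = 0.4163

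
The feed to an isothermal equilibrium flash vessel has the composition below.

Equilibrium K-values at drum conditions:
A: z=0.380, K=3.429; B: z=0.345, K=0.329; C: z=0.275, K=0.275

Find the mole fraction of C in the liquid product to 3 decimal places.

x_C = 0.349

Newton iteration, ψ⁰ = 0.68:
  ψ = 0.680: g = -0.4709, g' = -1.407 → ψ = 0.345
  ψ = 0.345: g = -0.0652, g' = -1.184 → ψ = 0.290
  ψ = 0.290: g = 0.0015, g' = -1.243 → ψ = 0.291
Converged at ψ = 0.291.
Compositions from xᵢ = zᵢ/(1+ψ(Kᵢ−1)), yᵢ = Kᵢxᵢ:
  A: x = 0.223, y = 0.763
  B: x = 0.429, y = 0.141
  C: x = 0.349, y = 0.096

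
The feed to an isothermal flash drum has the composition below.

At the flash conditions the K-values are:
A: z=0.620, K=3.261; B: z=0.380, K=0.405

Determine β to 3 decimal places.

Let β = V/F and solve Σ zᵢ(Kᵢ−1)/(1+β(Kᵢ−1)) = 0.
Feasibility: ΣzᵢKᵢ = 2.176, Σzᵢ/Kᵢ = 1.128 — both > 1, two phases present.
Binary case is linear: z₁(K₁−1)(1+β(K₂−1)) + z₂(K₂−1)(1+β(K₁−1)) = 0
⇒ β = [z₁(K₁−1)+z₂(K₂−1)] / [−(K₁−1)(K₂−1)] = 1.1757/1.3453 = 0.874

β = 0.874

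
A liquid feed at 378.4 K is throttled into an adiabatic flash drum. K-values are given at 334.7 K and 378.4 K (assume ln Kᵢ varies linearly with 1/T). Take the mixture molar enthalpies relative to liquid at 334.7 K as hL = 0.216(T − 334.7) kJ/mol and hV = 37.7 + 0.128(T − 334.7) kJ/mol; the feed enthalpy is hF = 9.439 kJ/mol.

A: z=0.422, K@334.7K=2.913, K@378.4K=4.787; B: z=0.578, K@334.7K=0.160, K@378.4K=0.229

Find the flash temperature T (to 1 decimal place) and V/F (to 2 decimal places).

Adiabatic flash: solve Rachford–Rice at each trial T, then check hF = ψ·hV(T) + (1−ψ)·hL(T).
  T = 334.7 K: K = (2.913, 0.160), RR gives ψ = 0.200, H_out = 7.549 kJ/mol
  T = 378.4 K: K = (4.787, 0.229), RR gives ψ = 0.395, H_out = 22.802 kJ/mol
  T = 356.5 K: K = (3.789, 0.193), RR gives ψ = 0.316, H_out = 16.016 kJ/mol
  T = 345.6 K: K = (3.336, 0.176), RR gives ψ = 0.265, H_out = 12.091 kJ/mol
  T = 340.1 K: K = (3.119, 0.168), RR gives ψ = 0.234, H_out = 9.895 kJ/mol
  T = 337.4 K: K = (3.015, 0.164), RR gives ψ = 0.218, H_out = 8.748 kJ/mol
  T = 338.8 K: K = (3.069, 0.166), RR gives ψ = 0.227, H_out = 9.349 kJ/mol
Linear interpolation between T = 338.8 (H_out = 9.349) and T = 340.1 (H_out = 9.895) on hF = 9.439 gives T ≈ 339.0 K, at which ψ = 0.23.

T = 339.0 K, V/F = 0.23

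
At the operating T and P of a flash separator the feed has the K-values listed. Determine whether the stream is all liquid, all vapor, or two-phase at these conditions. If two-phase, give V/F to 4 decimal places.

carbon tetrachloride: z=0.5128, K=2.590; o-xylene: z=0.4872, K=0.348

two-phase, V/F = 0.4801

ΣzᵢKᵢ = 1.4977; Σzᵢ/Kᵢ = 1.5980.
Both exceed 1, so a two-phase solution exists.
Rachford–Rice: g(ψ) = Σ zᵢ(Kᵢ−1)/(1+ψ(Kᵢ−1)) = 0.
Iterate (Newton) starting at ψ = 0.5:
  ψ = 0.5000: g = -0.01706, g' = -0.8583 → ψ = 0.4801
Converged at ψ = 0.4801.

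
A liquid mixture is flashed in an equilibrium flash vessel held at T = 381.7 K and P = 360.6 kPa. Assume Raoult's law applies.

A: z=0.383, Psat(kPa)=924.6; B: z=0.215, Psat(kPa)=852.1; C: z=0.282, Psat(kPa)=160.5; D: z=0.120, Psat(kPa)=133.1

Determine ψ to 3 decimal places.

Raoult's law: Kᵢ = Pᵢˢᵃᵗ/P = Pᵢˢᵃᵗ/360.6.
  K_A = 924.6/360.6 = 2.56406, K_B = 852.1/360.6 = 2.36301, K_C = 160.5/360.6 = 0.44509, K_D = 133.1/360.6 = 0.36911
Material balance + equilibrium reduce to Σ zᵢ(Kᵢ−1)/(1+ψ(Kᵢ−1)) = 0.
Check two-phase: ΣzᵢKᵢ = 1.660 > 1 and Σzᵢ/Kᵢ = 1.199 > 1, so g(0) = 0.660 > 0 and g(1) = -0.199 < 0.
Iterate (Newton) starting at ψ = 0.5:
  ψ = 0.500: g = 0.1833, g' = -0.705 → ψ = 0.760
  ψ = 0.760: g = 0.0015, g' = -0.728 → ψ = 0.762
Converged at ψ = 0.762.

ψ = 0.762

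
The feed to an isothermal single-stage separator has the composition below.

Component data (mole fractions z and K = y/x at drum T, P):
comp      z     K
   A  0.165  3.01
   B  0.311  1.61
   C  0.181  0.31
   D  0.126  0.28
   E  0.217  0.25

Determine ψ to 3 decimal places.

Newton iteration, ψ⁰ = 0.62:
  ψ = 0.620: g = -0.4010, g' = -1.096 → ψ = 0.254
  ψ = 0.254: g = -0.0797, g' = -0.790 → ψ = 0.153
  ψ = 0.153: g = 0.0017, g' = -0.833 → ψ = 0.155
Converged at ψ = 0.155.

ψ = 0.155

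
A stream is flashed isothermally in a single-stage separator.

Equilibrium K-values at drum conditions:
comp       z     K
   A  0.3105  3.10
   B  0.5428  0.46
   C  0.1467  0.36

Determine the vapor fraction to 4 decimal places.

Material balance + equilibrium reduce to Σ zᵢ(Kᵢ−1)/(1+ψ(Kᵢ−1)) = 0.
g(0) = ΣzᵢKᵢ − 1 = 0.2651 and g(1) = 1 − Σzᵢ/Kᵢ = -0.6877, so a root lies in (0, 1).
Newton iteration, ψ⁰ = 0.5:
  ψ = 0.5000: g = -0.22152, g' = -0.7528 → ψ = 0.2057
  ψ = 0.2057: g = 0.01746, g' = -0.9477 → ψ = 0.2242
  ψ = 0.2242: g = 0.00026, g' = -0.9198 → ψ = 0.2244
Converged at ψ = 0.2244.

ψ = 0.2244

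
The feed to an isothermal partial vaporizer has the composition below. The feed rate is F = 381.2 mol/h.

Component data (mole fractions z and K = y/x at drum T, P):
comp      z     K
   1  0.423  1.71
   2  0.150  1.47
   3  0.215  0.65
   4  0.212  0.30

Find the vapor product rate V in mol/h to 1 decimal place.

V = 152.1 mol/h

Newton–Raphson from ψ = 0.68:
  ψ = 0.680: g = -0.1260, g' = -0.540 → ψ = 0.447
  ψ = 0.447: g = -0.0188, g' = -0.402 → ψ = 0.400
  ψ = 0.400: g = -0.0003, g' = -0.389 → ψ = 0.399
Converged at ψ = 0.399.
Then V = ψ·F = 0.3991·381.2 = 152.1 mol/h and L = F − V = 229.1 mol/h.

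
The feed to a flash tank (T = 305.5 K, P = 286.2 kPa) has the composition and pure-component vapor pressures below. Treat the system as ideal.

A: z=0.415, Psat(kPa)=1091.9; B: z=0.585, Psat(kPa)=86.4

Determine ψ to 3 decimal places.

ψ = 0.387

Raoult's law: Kᵢ = Pᵢˢᵃᵗ/P = Pᵢˢᵃᵗ/286.2.
  K_A = 1091.9/286.2 = 3.81516, K_B = 86.4/286.2 = 0.30189
Let ψ = V/F and solve Σ zᵢ(Kᵢ−1)/(1+ψ(Kᵢ−1)) = 0.
Feasibility: ΣzᵢKᵢ = 1.760, Σzᵢ/Kᵢ = 2.047 — both > 1, two phases present.
Iterate (Newton) starting at ψ = 0.5:
  ψ = 0.500: g = -0.1421, g' = -1.240 → ψ = 0.385
  ψ = 0.385: g = 0.0016, g' = -1.290 → ψ = 0.387
Converged at ψ = 0.387.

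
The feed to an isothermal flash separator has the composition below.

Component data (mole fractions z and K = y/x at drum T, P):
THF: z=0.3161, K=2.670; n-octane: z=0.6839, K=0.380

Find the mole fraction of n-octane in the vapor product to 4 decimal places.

y_n-octane = 0.2771

Let β = V/F and solve Σ zᵢ(Kᵢ−1)/(1+β(Kᵢ−1)) = 0.
Check two-phase: ΣzᵢKᵢ = 1.1039 > 1 and Σzᵢ/Kᵢ = 1.9181 > 1, so g(0) = 0.1039 > 0 and g(1) = -0.9181 < 0.
Newton iteration, β⁰ = 0.5:
  β = 0.5000: g = -0.32684, g' = -0.8140 → β = 0.0985
  β = 0.0985: g = 0.00175, g' = -0.9484 → β = 0.1003
Converged at β = 0.1003.
Compositions from xᵢ = zᵢ/(1+β(Kᵢ−1)), yᵢ = Kᵢxᵢ:
  THF: x = 0.2707, y = 0.7229
  n-octane: x = 0.7293, y = 0.2771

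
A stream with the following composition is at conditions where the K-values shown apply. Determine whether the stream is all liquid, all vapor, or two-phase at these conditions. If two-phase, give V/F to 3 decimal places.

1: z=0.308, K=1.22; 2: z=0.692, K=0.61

ΣzᵢKᵢ = 0.798; Σzᵢ/Kᵢ = 1.387.
Since ΣzᵢKᵢ < 1 the mixture is below its bubble point — single liquid phase.

all liquid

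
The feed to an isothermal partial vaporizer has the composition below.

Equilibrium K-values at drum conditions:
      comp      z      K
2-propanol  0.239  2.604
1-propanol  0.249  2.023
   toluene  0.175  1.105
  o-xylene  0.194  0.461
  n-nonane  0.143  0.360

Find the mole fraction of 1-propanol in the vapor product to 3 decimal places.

y_1-propanol = 0.290

Newton–Raphson from β = 0.5:
  β = 0.500: g = 0.1210, g' = -0.537 → β = 0.725
  β = 0.725: g = -0.0019, g' = -0.575 → β = 0.722
Converged at β = 0.722.
Compositions from xᵢ = zᵢ/(1+β(Kᵢ−1)), yᵢ = Kᵢxᵢ:
  2-propanol: x = 0.111, y = 0.288
  1-propanol: x = 0.143, y = 0.290
  toluene: x = 0.163, y = 0.180
  o-xylene: x = 0.318, y = 0.146
  n-nonane: x = 0.266, y = 0.096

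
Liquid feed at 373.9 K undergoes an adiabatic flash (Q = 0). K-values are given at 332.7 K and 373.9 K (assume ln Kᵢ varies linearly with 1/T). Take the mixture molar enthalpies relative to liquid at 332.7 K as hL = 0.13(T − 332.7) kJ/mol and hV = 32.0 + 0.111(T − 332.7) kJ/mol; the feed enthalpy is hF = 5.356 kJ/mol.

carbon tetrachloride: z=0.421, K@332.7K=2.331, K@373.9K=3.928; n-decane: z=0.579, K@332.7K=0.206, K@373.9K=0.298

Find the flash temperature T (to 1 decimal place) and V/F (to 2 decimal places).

Adiabatic flash: solve Rachford–Rice at each trial T, then check hF = ψ·hV(T) + (1−ψ)·hL(T).
  T = 332.7 K: K = (2.331, 0.206), RR gives ψ = 0.095, H_out = 3.047 kJ/mol
  T = 373.9 K: K = (3.928, 0.298), RR gives ψ = 0.402, H_out = 17.904 kJ/mol
  T = 353.3 K: K = (3.072, 0.250), RR gives ψ = 0.282, H_out = 11.600 kJ/mol
  T = 343.0 K: K = (2.687, 0.228), RR gives ψ = 0.202, H_out = 7.765 kJ/mol
  T = 337.9 K: K = (2.507, 0.217), RR gives ψ = 0.153, H_out = 5.571 kJ/mol
  T = 335.3 K: K = (2.418, 0.211), RR gives ψ = 0.126, H_out = 4.351 kJ/mol
  T = 336.6 K: K = (2.462, 0.214), RR gives ψ = 0.140, H_out = 4.971 kJ/mol
Linear interpolation between T = 336.6 (H_out = 4.971) and T = 337.9 (H_out = 5.571) on hF = 5.356 gives T ≈ 337.4 K, at which ψ = 0.15.

T = 337.4 K, V/F = 0.15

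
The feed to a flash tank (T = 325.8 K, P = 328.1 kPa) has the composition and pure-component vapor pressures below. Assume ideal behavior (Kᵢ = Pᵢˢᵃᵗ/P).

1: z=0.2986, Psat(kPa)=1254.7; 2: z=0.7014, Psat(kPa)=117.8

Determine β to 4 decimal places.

β = 0.2175

Raoult's law: Kᵢ = Pᵢˢᵃᵗ/P = Pᵢˢᵃᵗ/328.1.
  K_1 = 1254.7/328.1 = 3.824139, K_2 = 117.8/328.1 = 0.359037
Binary case is linear: z₁(K₁−1)(1+β(K₂−1)) + z₂(K₂−1)(1+β(K₁−1)) = 0
⇒ β = [z₁(K₁−1)+z₂(K₂−1)] / [−(K₁−1)(K₂−1)] = 0.39372/1.81017 = 0.2175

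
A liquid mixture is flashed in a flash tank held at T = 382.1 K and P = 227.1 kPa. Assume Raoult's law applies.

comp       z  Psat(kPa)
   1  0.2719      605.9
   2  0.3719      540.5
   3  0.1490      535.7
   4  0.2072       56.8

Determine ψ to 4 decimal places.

Raoult's law: Kᵢ = Pᵢˢᵃᵗ/P = Pᵢˢᵃᵗ/227.1.
  K_1 = 605.9/227.1 = 2.667988, K_2 = 540.5/227.1 = 2.380009, K_3 = 535.7/227.1 = 2.358873, K_4 = 56.8/227.1 = 0.250110
Let ψ = V/F and solve Σ zᵢ(Kᵢ−1)/(1+ψ(Kᵢ−1)) = 0.
Check two-phase: ΣzᵢKᵢ = 2.0138 > 1 and Σzᵢ/Kᵢ = 1.1498 > 1, so g(0) = 1.0138 > 0 and g(1) = -0.1498 < 0.
Newton iteration, ψ⁰ = 0.66:
  ψ = 0.6600: g = 0.28357, g' = -0.8986 → ψ = 0.9756
  ψ = 0.9756: g = -0.10043, g' = -1.9062 → ψ = 0.9229
  ψ = 0.9229: g = -0.01043, g' = -1.5373 → ψ = 0.9161
  ψ = 0.9161: g = -0.00013, g' = -1.5003 → ψ = 0.9160
Converged at ψ = 0.9160.

ψ = 0.9160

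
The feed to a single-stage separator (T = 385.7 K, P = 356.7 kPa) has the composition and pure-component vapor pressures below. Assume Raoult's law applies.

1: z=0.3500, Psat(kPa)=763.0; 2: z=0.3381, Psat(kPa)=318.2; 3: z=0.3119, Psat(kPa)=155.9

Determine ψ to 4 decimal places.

Raoult's law: Kᵢ = Pᵢˢᵃᵗ/P = Pᵢˢᵃᵗ/356.7.
  K_1 = 763.0/356.7 = 2.139052, K_2 = 318.2/356.7 = 0.892066, K_3 = 155.9/356.7 = 0.437062
Material balance + equilibrium reduce to Σ zᵢ(Kᵢ−1)/(1+ψ(Kᵢ−1)) = 0.
g(0) = ΣzᵢKᵢ − 1 = 0.1866 and g(1) = 1 − Σzᵢ/Kᵢ = -0.2563, so a root lies in (0, 1).
Newton–Raphson from ψ = 0.37:
  ψ = 0.3700: g = 0.02068, g' = -0.3867 → ψ = 0.4235
  ψ = 0.4235: g = 0.00016, g' = -0.3814 → ψ = 0.4239
Converged at ψ = 0.4239.

ψ = 0.4239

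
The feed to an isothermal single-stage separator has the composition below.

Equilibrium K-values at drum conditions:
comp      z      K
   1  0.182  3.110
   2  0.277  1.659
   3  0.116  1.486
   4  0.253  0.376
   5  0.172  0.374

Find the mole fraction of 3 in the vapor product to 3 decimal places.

y_3 = 0.140

Iterate (Newton) starting at V/F = 0.34:
  V/F = 0.340: g = 0.0839, g' = -0.643 → V/F = 0.471
  V/F = 0.471: g = 0.0017, g' = -0.625 → V/F = 0.473
Converged at V/F = 0.473.
Compositions from xᵢ = zᵢ/(1+V/F(Kᵢ−1)), yᵢ = Kᵢxᵢ:
  1: x = 0.091, y = 0.283
  2: x = 0.211, y = 0.350
  3: x = 0.094, y = 0.140
  4: x = 0.359, y = 0.135
  5: x = 0.244, y = 0.091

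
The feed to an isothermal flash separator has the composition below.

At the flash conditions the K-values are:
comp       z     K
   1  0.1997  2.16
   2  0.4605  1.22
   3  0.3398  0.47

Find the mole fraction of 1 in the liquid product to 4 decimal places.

Material balance + equilibrium reduce to Σ zᵢ(Kᵢ−1)/(1+V/F(Kᵢ−1)) = 0.
Check two-phase: ΣzᵢKᵢ = 1.1529 > 1 and Σzᵢ/Kᵢ = 1.1929 > 1, so g(0) = 0.1529 > 0 and g(1) = -0.1929 < 0.
Newton iteration, V/F⁰ = 0.5:
  V/F = 0.5000: g = -0.00714, g' = -0.3024 → V/F = 0.4764
  V/F = 0.4764: g = -0.00002, g' = -0.3006 → V/F = 0.4763
Converged at V/F = 0.4763.
Compositions from xᵢ = zᵢ/(1+V/F(Kᵢ−1)), yᵢ = Kᵢxᵢ:
  1: x = 0.1286, y = 0.2778
  2: x = 0.4168, y = 0.5085
  3: x = 0.4545, y = 0.2136

x_1 = 0.1286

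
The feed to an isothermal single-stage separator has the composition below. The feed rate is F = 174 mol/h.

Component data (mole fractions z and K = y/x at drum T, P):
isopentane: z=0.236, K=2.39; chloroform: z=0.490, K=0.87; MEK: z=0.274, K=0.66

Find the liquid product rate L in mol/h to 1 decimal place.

L = 76.0 mol/h

Newton–Raphson from ψ = 0.5:
  ψ = 0.500: g = 0.0132, g' = -0.214 → ψ = 0.561
  ψ = 0.561: g = 0.0004, g' = -0.202 → ψ = 0.563
Converged at ψ = 0.563.
Then V = ψ·F = 0.5634·174 = 98.0 mol/h and L = F − V = 76.0 mol/h.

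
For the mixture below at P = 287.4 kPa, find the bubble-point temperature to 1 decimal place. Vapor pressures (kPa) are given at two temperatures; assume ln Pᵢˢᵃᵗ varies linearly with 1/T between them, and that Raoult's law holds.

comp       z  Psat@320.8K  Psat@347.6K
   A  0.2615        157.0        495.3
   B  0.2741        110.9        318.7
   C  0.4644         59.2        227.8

T = 344.8 K

Bubble-point temperature: ΣzᵢPᵢˢᵃᵗ(T) = P. Interpolate ln Pᵢˢᵃᵗ = aᵢ + bᵢ/T.
  T = 320.8 K: ΣzᵢPᵢˢᵃᵗ = 98.95 kPa
  T = 347.6 K: ΣzᵢPᵢˢᵃᵗ = 322.67 kPa
  T = 334.2 K: ΣzᵢPᵢˢᵃᵗ = 182.66 kPa
  T = 340.9 K: ΣzᵢPᵢˢᵃᵗ = 244.04 kPa
  T = 344.2 K: ΣzᵢPᵢˢᵃᵗ = 280.38 kPa
  T = 345.9 K: ΣzᵢPᵢˢᵃᵗ = 300.88 kPa
Interpolating between 344.2 K and 345.9 K gives T ≈ 344.8 K.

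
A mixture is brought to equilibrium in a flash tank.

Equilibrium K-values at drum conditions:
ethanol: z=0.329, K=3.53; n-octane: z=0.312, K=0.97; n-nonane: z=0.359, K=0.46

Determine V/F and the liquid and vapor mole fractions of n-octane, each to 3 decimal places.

V/F = 0.662, x_n-octane = 0.318, y_n-octane = 0.309

Rachford–Rice: g(V/F) = Σ zᵢ(Kᵢ−1)/(1+V/F(Kᵢ−1)) = 0.
g(0) = ΣzᵢKᵢ − 1 = 0.629 and g(1) = 1 − Σzᵢ/Kᵢ = -0.195, so a root lies in (0, 1).
Iterate (Newton) starting at V/F = 0.5:
  V/F = 0.500: g = 0.0924, g' = -0.607 → V/F = 0.652
  V/F = 0.652: g = 0.0053, g' = -0.550 → V/F = 0.662
Converged at V/F = 0.662.
Compositions from xᵢ = zᵢ/(1+V/F(Kᵢ−1)), yᵢ = Kᵢxᵢ:
  ethanol: x = 0.123, y = 0.434
  n-octane: x = 0.318, y = 0.309
  n-nonane: x = 0.559, y = 0.257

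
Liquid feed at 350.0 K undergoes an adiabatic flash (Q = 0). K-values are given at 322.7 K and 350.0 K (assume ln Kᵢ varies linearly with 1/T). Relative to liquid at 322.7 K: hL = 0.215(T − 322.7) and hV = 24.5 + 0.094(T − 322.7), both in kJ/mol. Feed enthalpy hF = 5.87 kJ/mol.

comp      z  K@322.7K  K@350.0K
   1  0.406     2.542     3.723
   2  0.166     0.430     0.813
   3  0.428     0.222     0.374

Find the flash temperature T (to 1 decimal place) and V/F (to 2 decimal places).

T = 325.6 K, V/F = 0.22

Adiabatic flash: solve Rachford–Rice at each trial T, then check hF = ψ·hV(T) + (1−ψ)·hL(T).
  T = 322.7 K: K = (2.542, 0.430, 0.222), RR gives ψ = 0.177, H_out = 4.347 kJ/mol
  T = 350.0 K: K = (3.723, 0.813, 0.374), RR gives ψ = 0.549, H_out = 17.514 kJ/mol
  T = 336.4 K: K = (3.102, 0.600, 0.291), RR gives ψ = 0.361, H_out = 11.194 kJ/mol
  T = 329.5 K: K = (2.812, 0.509, 0.255), RR gives ψ = 0.271, H_out = 7.873 kJ/mol
  T = 326.1 K: K = (2.675, 0.468, 0.238), RR gives ψ = 0.225, H_out = 6.152 kJ/mol
  T = 324.4 K: K = (2.608, 0.449, 0.230), RR gives ψ = 0.202, H_out = 5.261 kJ/mol
Linear interpolation between T = 324.4 (H_out = 5.261) and T = 326.1 (H_out = 6.152) on hF = 5.87 gives T ≈ 325.6 K, at which ψ = 0.22.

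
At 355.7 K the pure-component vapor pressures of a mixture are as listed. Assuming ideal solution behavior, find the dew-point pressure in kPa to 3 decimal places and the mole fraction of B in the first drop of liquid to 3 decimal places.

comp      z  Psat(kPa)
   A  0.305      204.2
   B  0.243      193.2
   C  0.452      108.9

At the dew point ψ → 1, so Σzᵢ/Kᵢ = 1 with Kᵢ = Pᵢˢᵃᵗ/P ⇒ 1/P = Σzᵢ/Pᵢˢᵃᵗ.
1/P = 0.305/204.2 + 0.243/193.2 + 0.452/108.9 = 0.006902 ⇒ P = 144.886 kPa
xᵢ = zᵢP/Pᵢˢᵃᵗ ⇒ x_B = 0.243·144.886/193.2 = 0.182

Pdew = 144.886 kPa, x_B = 0.182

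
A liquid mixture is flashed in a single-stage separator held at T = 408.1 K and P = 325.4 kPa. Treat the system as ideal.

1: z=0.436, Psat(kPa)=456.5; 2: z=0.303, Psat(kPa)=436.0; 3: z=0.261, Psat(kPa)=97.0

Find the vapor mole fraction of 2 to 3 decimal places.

Raoult's law: Kᵢ = Pᵢˢᵃᵗ/P = Pᵢˢᵃᵗ/325.4.
  K_1 = 456.5/325.4 = 1.40289, K_2 = 436.0/325.4 = 1.33989, K_3 = 97.0/325.4 = 0.29809
Material balance + equilibrium reduce to Σ zᵢ(Kᵢ−1)/(1+ψ(Kᵢ−1)) = 0.
Check two-phase: ΣzᵢKᵢ = 1.095 > 1 and Σzᵢ/Kᵢ = 1.412 > 1, so g(0) = 0.095 > 0 and g(1) = -0.412 < 0.
Newton–Raphson from ψ = 0.6:
  ψ = 0.600: g = -0.0895, g' = -0.454 → ψ = 0.403
  ψ = 0.403: g = -0.0137, g' = -0.329 → ψ = 0.361
  ψ = 0.361: g = -0.0004, g' = -0.312 → ψ = 0.360
Converged at ψ = 0.360.
Compositions from xᵢ = zᵢ/(1+ψ(Kᵢ−1)), yᵢ = Kᵢxᵢ:
  1: x = 0.381, y = 0.534
  2: x = 0.270, y = 0.362
  3: x = 0.349, y = 0.104

y_2 = 0.362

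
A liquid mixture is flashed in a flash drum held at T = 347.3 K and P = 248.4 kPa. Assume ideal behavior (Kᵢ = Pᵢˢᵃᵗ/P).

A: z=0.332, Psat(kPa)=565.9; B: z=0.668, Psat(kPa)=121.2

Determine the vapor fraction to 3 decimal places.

Raoult's law: Kᵢ = Pᵢˢᵃᵗ/P = Pᵢˢᵃᵗ/248.4.
  K_A = 565.9/248.4 = 2.27818, K_B = 121.2/248.4 = 0.48792
Rachford–Rice: g(ψ) = Σ zᵢ(Kᵢ−1)/(1+ψ(Kᵢ−1)) = 0.
Feasibility: ΣzᵢKᵢ = 1.082, Σzᵢ/Kᵢ = 1.515 — both > 1, two phases present.
Binary case is linear: z₁(K₁−1)(1+ψ(K₂−1)) + z₂(K₂−1)(1+ψ(K₁−1)) = 0
⇒ ψ = [z₁(K₁−1)+z₂(K₂−1)] / [−(K₁−1)(K₂−1)] = 0.0823/0.6545 = 0.126

ψ = 0.126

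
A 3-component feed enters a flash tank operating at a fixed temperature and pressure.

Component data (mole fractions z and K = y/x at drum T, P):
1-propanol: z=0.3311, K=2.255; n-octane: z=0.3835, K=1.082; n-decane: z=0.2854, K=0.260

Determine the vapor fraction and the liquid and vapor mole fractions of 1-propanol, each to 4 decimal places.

ψ = 0.4129, x_1-propanol = 0.2181, y_1-propanol = 0.4918

Material balance + equilibrium reduce to Σ zᵢ(Kᵢ−1)/(1+ψ(Kᵢ−1)) = 0.
Feasibility: ΣzᵢKᵢ = 1.2358, Σzᵢ/Kᵢ = 1.5990 — both > 1, two phases present.
Newton–Raphson from ψ = 0.65:
  ψ = 0.6500: g = -0.14823, g' = -0.7407 → ψ = 0.4499
  ψ = 0.4499: g = -0.02069, g' = -0.5666 → ψ = 0.4134
  ψ = 0.4134: g = -0.00026, g' = -0.5529 → ψ = 0.4129
Converged at ψ = 0.4129.
Compositions from xᵢ = zᵢ/(1+ψ(Kᵢ−1)), yᵢ = Kᵢxᵢ:
  1-propanol: x = 0.2181, y = 0.4918
  n-octane: x = 0.3709, y = 0.4014
  n-decane: x = 0.4110, y = 0.1069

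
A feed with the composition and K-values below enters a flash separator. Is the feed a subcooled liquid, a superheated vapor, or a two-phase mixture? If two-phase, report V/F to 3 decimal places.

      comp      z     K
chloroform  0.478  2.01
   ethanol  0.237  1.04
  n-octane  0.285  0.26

two-phase, V/F = 0.492

ΣzᵢKᵢ = 1.281; Σzᵢ/Kᵢ = 1.562.
Both exceed 1, so a two-phase solution exists.
Rachford–Rice: g(ψ) = Σ zᵢ(Kᵢ−1)/(1+ψ(Kᵢ−1)) = 0.
Newton iteration, ψ⁰ = 0.52:
  ψ = 0.520: g = -0.0170, g' = -0.622 → ψ = 0.493
  ψ = 0.493: g = -0.0003, g' = -0.604 → ψ = 0.492
Converged at ψ = 0.492.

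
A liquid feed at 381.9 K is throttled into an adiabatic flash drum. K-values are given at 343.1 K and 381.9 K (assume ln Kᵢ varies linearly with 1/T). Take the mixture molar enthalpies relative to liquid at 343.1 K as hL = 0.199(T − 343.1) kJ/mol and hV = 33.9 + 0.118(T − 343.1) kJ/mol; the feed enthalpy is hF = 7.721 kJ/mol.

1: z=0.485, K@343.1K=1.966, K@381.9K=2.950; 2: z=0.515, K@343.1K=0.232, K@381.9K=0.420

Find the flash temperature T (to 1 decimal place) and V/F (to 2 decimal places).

T = 349.6 K, V/F = 0.19

Adiabatic flash: solve Rachford–Rice at each trial T, then check hF = ψ·hV(T) + (1−ψ)·hL(T).
  T = 343.1 K: K = (1.966, 0.232), RR gives ψ = 0.098, H_out = 3.335 kJ/mol
  T = 381.9 K: K = (2.950, 0.420), RR gives ψ = 0.572, H_out = 25.318 kJ/mol
  T = 362.5 K: K = (2.435, 0.317), RR gives ψ = 0.351, H_out = 15.216 kJ/mol
  T = 352.8 K: K = (2.194, 0.272), RR gives ψ = 0.235, H_out = 9.724 kJ/mol
  T = 348.0 K: K = (2.080, 0.252), RR gives ψ = 0.171, H_out = 6.715 kJ/mol
  T = 350.4 K: K = (2.137, 0.262), RR gives ψ = 0.204, H_out = 8.251 kJ/mol
Linear interpolation between T = 348.0 (H_out = 6.715) and T = 350.4 (H_out = 8.251) on hF = 7.721 gives T ≈ 349.6 K, at which ψ = 0.19.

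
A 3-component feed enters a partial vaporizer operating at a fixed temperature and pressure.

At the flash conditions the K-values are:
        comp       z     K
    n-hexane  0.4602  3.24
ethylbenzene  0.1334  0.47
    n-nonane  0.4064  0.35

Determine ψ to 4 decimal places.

ψ = 0.4987

Rachford–Rice: g(ψ) = Σ zᵢ(Kᵢ−1)/(1+ψ(Kᵢ−1)) = 0.
g(0) = ΣzᵢKᵢ − 1 = 0.6960 and g(1) = 1 − Σzᵢ/Kᵢ = -0.5870, so a root lies in (0, 1).
Newton–Raphson from ψ = 0.34:
  ψ = 0.3400: g = 0.15983, g' = -1.0828 → ψ = 0.4876
  ψ = 0.4876: g = 0.01062, g' = -0.9637 → ψ = 0.4986
  ψ = 0.4986: g = 0.00002, g' = -0.9604 → ψ = 0.4987
Converged at ψ = 0.4987.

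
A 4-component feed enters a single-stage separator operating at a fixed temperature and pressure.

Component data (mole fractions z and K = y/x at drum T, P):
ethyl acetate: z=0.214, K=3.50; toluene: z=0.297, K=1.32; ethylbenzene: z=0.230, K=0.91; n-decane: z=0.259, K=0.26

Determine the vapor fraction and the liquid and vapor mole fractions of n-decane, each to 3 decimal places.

Let ψ = V/F and solve Σ zᵢ(Kᵢ−1)/(1+ψ(Kᵢ−1)) = 0.
Check two-phase: ΣzᵢKᵢ = 1.418 > 1 and Σzᵢ/Kᵢ = 1.535 > 1, so g(0) = 0.418 > 0 and g(1) = -0.535 < 0.
Iterate (Newton) starting at ψ = 0.5:
  ψ = 0.500: g = -0.0062, g' = -0.646 → ψ = 0.490
Converged at ψ = 0.490.
Compositions from xᵢ = zᵢ/(1+ψ(Kᵢ−1)), yᵢ = Kᵢxᵢ:
  ethyl acetate: x = 0.096, y = 0.336
  toluene: x = 0.257, y = 0.339
  ethylbenzene: x = 0.241, y = 0.219
  n-decane: x = 0.407, y = 0.106

ψ = 0.490, x_n-decane = 0.407, y_n-decane = 0.106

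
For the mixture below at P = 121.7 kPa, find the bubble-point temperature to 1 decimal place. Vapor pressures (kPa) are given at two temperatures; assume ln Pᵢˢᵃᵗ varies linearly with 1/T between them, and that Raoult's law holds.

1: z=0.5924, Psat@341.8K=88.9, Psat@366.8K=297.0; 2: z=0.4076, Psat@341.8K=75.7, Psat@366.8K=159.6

Bubble-point temperature: ΣzᵢPᵢˢᵃᵗ(T) = P. Interpolate ln Pᵢˢᵃᵗ = aᵢ + bᵢ/T.
  T = 341.8 K: ΣzᵢPᵢˢᵃᵗ = 83.52 kPa
  T = 366.8 K: ΣzᵢPᵢˢᵃᵗ = 241.00 kPa
  T = 354.3 K: ΣzᵢPᵢˢᵃᵗ = 143.73 kPa
  T = 348.1 K: ΣzᵢPᵢˢᵃᵗ = 110.16 kPa
  T = 351.2 K: ΣzᵢPᵢˢᵃᵗ = 125.93 kPa
  T = 349.6 K: ΣzᵢPᵢˢᵃᵗ = 117.55 kPa
Interpolating between 349.6 K and 351.2 K gives T ≈ 350.4 K.

T = 350.4 K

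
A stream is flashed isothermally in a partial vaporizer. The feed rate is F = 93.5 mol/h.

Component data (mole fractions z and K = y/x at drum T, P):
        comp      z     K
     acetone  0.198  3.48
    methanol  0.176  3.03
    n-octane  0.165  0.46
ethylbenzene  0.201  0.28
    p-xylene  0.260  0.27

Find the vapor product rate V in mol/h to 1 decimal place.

Material balance + equilibrium reduce to Σ zᵢ(Kᵢ−1)/(1+β(Kᵢ−1)) = 0.
g(0) = ΣzᵢKᵢ − 1 = 0.425 and g(1) = 1 − Σzᵢ/Kᵢ = -1.154, so a root lies in (0, 1).
Iterate (Newton) starting at β = 0.49:
  β = 0.490: g = -0.2395, g' = -1.104 → β = 0.273
  β = 0.273: g = 0.0009, g' = -1.177 → β = 0.274
Converged at β = 0.274.
Then V = β·F = 0.2739·93.5 = 25.6 mol/h and L = F − V = 67.9 mol/h.

V = 25.6 mol/h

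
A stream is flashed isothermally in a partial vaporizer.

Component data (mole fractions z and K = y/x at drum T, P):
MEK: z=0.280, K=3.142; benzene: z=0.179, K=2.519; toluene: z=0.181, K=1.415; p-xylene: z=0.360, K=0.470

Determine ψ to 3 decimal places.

ψ = 0.916

Rachford–Rice: g(ψ) = Σ zᵢ(Kᵢ−1)/(1+ψ(Kᵢ−1)) = 0.
g(0) = ΣzᵢKᵢ − 1 = 0.756 and g(1) = 1 − Σzᵢ/Kᵢ = -0.054, so a root lies in (0, 1).
Newton–Raphson from ψ = 0.3:
  ψ = 0.300: g = 0.3918, g' = -0.839 → ψ = 0.767
  ψ = 0.767: g = 0.0879, g' = -0.577 → ψ = 0.920
  ψ = 0.920: g = -0.0024, g' = -0.619 → ψ = 0.916
Converged at ψ = 0.916.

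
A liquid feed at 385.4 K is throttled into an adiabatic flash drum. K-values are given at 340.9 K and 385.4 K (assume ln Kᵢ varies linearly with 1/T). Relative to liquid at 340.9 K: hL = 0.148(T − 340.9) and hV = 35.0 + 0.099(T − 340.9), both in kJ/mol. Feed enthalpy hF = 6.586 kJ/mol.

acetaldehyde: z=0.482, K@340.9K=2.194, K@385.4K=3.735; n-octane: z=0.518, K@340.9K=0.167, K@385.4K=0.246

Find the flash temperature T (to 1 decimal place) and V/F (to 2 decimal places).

Adiabatic flash: solve Rachford–Rice at each trial T, then check hF = ψ·hV(T) + (1−ψ)·hL(T).
  T = 340.9 K: K = (2.194, 0.167), RR gives ψ = 0.145, H_out = 5.068 kJ/mol
  T = 385.4 K: K = (3.735, 0.246), RR gives ψ = 0.450, H_out = 21.350 kJ/mol
  T = 363.1 K: K = (2.908, 0.205), RR gives ψ = 0.335, H_out = 14.640 kJ/mol
  T = 352.0 K: K = (2.537, 0.186), RR gives ψ = 0.255, H_out = 10.425 kJ/mol
  T = 346.4 K: K = (2.361, 0.176), RR gives ψ = 0.204, H_out = 7.910 kJ/mol
  T = 343.6 K: K = (2.275, 0.171), RR gives ψ = 0.175, H_out = 6.517 kJ/mol
  T = 345.0 K: K = (2.317, 0.174), RR gives ψ = 0.190, H_out = 7.226 kJ/mol
Linear interpolation between T = 343.6 (H_out = 6.517) and T = 345.0 (H_out = 7.226) on hF = 6.586 gives T ≈ 343.7 K, at which ψ = 0.18.

T = 343.7 K, V/F = 0.18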